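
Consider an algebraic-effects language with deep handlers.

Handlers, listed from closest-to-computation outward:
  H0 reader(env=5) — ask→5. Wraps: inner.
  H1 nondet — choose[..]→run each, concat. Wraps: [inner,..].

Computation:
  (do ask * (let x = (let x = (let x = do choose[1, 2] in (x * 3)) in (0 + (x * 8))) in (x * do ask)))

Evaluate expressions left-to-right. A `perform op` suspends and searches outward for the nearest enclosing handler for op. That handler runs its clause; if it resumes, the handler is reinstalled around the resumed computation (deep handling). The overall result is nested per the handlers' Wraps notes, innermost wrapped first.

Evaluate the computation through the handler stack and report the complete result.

Evaluation trace:
ask @ H0 ⇒ 5
choose[1, 2] @ H1
  branch[0] choose=1:
    ask @ H0 ⇒ 5
    H0 returns 600
    H1 returns [600]
  branch[1] choose=2:
    ask @ H0 ⇒ 5
    H0 returns 1200
    H1 returns [1200]
= [600, 1200]

Answer: [600, 1200]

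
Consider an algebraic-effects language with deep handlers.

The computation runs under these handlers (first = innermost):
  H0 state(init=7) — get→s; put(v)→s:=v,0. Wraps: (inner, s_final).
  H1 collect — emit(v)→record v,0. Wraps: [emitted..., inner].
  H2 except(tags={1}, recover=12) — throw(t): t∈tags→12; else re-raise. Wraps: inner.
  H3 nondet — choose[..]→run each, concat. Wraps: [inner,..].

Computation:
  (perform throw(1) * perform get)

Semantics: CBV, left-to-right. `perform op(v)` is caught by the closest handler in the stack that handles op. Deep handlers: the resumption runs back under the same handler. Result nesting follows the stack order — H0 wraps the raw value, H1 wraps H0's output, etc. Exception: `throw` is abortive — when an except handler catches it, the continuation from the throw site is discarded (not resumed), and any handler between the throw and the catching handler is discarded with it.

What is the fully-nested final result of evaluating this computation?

Working:
throw(1) @ H2 caught ⇒ 12
H3 returns [12]
= [12]

Answer: [12]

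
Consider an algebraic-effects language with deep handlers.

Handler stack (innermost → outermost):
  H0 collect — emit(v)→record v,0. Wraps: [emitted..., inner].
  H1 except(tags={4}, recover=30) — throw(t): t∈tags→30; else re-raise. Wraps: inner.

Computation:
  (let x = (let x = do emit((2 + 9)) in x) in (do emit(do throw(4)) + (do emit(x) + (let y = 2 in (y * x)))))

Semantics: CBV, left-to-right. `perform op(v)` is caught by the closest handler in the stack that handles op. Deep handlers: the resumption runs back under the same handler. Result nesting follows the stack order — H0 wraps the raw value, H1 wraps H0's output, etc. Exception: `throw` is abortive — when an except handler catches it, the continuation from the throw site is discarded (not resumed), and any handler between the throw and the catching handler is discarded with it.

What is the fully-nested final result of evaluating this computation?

Answer: 30

Evaluation trace:
emit(11) @ H0 ⇒ out+=11
throw(4) @ H1 caught ⇒ 30
= 30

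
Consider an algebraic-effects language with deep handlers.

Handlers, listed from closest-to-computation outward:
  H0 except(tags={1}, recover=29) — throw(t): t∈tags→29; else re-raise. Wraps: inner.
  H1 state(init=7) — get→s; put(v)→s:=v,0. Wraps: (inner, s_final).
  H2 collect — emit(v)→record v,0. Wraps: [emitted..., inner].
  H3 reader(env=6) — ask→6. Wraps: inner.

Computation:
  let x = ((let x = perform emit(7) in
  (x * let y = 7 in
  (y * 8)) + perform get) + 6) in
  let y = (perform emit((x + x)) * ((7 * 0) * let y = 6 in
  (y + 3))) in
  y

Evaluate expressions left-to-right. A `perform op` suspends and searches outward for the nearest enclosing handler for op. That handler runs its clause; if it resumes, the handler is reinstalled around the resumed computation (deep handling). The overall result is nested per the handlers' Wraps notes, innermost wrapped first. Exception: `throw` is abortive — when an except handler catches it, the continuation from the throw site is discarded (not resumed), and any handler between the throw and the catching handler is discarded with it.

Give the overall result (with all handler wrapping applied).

Evaluation trace:
emit(7) @ H2 ⇒ out+=7
get @ H1 ⇒ 7
emit(26) @ H2 ⇒ out+=26
H0 returns 0
H1 returns (0, 7)
H2 returns [7, 26, (0, 7)]
H3 returns [7, 26, (0, 7)]
= [7, 26, (0, 7)]

Answer: [7, 26, (0, 7)]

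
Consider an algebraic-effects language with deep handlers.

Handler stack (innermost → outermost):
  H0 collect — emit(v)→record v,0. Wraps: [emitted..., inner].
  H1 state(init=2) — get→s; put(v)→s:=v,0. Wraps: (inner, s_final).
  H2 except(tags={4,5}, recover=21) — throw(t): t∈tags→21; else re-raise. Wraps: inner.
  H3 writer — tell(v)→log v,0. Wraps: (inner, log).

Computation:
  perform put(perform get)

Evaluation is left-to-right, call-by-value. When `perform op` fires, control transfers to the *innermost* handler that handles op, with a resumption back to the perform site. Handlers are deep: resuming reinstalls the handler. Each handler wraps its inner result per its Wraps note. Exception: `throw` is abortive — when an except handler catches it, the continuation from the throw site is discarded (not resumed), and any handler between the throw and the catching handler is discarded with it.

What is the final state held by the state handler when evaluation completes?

Answer: 2

Step-by-step:
get @ H1 ⇒ 2
put(2) @ H1 ⇒ s:=2
H0 returns [0]
H1 returns ([0], 2)
H2 returns ([0], 2)
H3 returns (([0], 2), ())
= (([0], 2), ())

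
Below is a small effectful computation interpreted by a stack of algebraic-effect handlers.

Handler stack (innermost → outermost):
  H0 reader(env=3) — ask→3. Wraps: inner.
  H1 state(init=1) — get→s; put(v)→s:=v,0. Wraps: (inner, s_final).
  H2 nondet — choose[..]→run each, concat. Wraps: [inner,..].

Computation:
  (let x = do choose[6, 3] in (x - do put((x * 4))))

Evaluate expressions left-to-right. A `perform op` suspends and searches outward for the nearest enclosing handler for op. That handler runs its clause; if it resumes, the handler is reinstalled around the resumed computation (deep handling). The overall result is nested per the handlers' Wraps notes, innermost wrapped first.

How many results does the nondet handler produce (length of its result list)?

Working:
choose[6, 3] @ H2
  branch[0] choose=6:
    put(24) @ H1 ⇒ s:=24
    H0 returns 6
    H1 returns (6, 24)
    H2 returns [(6, 24)]
  branch[1] choose=3:
    put(12) @ H1 ⇒ s:=12
    H0 returns 3
    H1 returns (3, 12)
    H2 returns [(3, 12)]
= [(6, 24), (3, 12)]

Answer: 2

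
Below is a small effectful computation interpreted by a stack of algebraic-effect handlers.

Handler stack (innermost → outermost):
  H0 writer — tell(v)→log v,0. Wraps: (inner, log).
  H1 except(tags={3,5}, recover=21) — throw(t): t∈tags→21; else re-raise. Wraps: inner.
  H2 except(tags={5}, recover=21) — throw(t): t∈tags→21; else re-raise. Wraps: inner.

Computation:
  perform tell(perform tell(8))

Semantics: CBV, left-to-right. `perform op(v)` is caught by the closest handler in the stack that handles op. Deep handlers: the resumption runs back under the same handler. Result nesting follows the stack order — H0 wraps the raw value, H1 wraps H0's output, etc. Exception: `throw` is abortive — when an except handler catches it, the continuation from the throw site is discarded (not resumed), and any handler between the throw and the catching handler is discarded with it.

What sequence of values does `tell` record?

Answer: (8, 0)

Evaluation trace:
tell(8) @ H0 ⇒ log+=8
tell(0) @ H0 ⇒ log+=0
H0 returns (0, (8, 0))
H1 returns (0, (8, 0))
H2 returns (0, (8, 0))
= (0, (8, 0))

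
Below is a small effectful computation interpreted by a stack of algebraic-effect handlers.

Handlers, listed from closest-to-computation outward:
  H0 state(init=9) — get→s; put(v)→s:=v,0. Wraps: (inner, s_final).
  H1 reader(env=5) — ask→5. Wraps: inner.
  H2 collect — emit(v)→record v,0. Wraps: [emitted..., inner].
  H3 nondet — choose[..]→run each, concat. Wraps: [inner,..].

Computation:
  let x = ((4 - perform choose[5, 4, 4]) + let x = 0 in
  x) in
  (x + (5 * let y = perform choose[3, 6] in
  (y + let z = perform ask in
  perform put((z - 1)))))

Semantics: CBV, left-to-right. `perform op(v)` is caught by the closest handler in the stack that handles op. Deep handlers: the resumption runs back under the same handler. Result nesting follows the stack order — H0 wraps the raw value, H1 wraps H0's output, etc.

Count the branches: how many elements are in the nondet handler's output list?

Answer: 6

Step-by-step:
choose[5, 4, 4] @ H3
  branch[0] choose=5:
    choose[3, 6] @ H3
      branch[0] choose=3:
        ask @ H1 ⇒ 5
        put(4) @ H0 ⇒ s:=4
        H0 returns (14, 4)
        H1 returns (14, 4)
        H2 returns [(14, 4)]
        H3 returns [[(14, 4)]]
      branch[1] choose=6:
        ask @ H1 ⇒ 5
        put(4) @ H0 ⇒ s:=4
        H0 returns (29, 4)
        H1 returns (29, 4)
        H2 returns [(29, 4)]
        H3 returns [[(29, 4)]]
  branch[1] choose=4:
    choose[3, 6] @ H3
      branch[0] choose=3:
        ask @ H1 ⇒ 5
        put(4) @ H0 ⇒ s:=4
        H0 returns (15, 4)
        H1 returns (15, 4)
        H2 returns [(15, 4)]
        H3 returns [[(15, 4)]]
      branch[1] choose=6:
        ask @ H1 ⇒ 5
        put(4) @ H0 ⇒ s:=4
        H0 returns (30, 4)
        H1 returns (30, 4)
        H2 returns [(30, 4)]
        H3 returns [[(30, 4)]]
  branch[2] choose=4:
    choose[3, 6] @ H3
      branch[0] choose=3:
        ask @ H1 ⇒ 5
        put(4) @ H0 ⇒ s:=4
        H0 returns (15, 4)
        H1 returns (15, 4)
        H2 returns [(15, 4)]
        H3 returns [[(15, 4)]]
      branch[1] choose=6:
        ask @ H1 ⇒ 5
        put(4) @ H0 ⇒ s:=4
        H0 returns (30, 4)
        H1 returns (30, 4)
        H2 returns [(30, 4)]
        H3 returns [[(30, 4)]]
= [[(14, 4)], [(29, 4)], [(15, 4)], [(30, 4)], [(15, 4)], [(30, 4)]]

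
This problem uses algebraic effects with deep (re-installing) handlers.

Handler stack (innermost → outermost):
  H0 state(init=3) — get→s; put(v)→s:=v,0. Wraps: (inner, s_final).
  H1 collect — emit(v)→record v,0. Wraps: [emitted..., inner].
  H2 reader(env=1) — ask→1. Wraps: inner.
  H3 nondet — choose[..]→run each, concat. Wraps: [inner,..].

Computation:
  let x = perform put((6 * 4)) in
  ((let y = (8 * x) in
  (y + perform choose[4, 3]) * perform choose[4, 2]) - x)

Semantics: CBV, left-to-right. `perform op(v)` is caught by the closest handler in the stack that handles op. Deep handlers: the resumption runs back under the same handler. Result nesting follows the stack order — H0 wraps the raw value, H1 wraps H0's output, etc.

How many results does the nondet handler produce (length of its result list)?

Answer: 4

Step-by-step:
put(24) @ H0 ⇒ s:=24
choose[4, 3] @ H3
  branch[0] choose=4:
    choose[4, 2] @ H3
      branch[0] choose=4:
        H0 returns (16, 24)
        H1 returns [(16, 24)]
        H2 returns [(16, 24)]
        H3 returns [[(16, 24)]]
      branch[1] choose=2:
        H0 returns (8, 24)
        H1 returns [(8, 24)]
        H2 returns [(8, 24)]
        H3 returns [[(8, 24)]]
  branch[1] choose=3:
    choose[4, 2] @ H3
      branch[0] choose=4:
        H0 returns (12, 24)
        H1 returns [(12, 24)]
        H2 returns [(12, 24)]
        H3 returns [[(12, 24)]]
      branch[1] choose=2:
        H0 returns (6, 24)
        H1 returns [(6, 24)]
        H2 returns [(6, 24)]
        H3 returns [[(6, 24)]]
= [[(16, 24)], [(8, 24)], [(12, 24)], [(6, 24)]]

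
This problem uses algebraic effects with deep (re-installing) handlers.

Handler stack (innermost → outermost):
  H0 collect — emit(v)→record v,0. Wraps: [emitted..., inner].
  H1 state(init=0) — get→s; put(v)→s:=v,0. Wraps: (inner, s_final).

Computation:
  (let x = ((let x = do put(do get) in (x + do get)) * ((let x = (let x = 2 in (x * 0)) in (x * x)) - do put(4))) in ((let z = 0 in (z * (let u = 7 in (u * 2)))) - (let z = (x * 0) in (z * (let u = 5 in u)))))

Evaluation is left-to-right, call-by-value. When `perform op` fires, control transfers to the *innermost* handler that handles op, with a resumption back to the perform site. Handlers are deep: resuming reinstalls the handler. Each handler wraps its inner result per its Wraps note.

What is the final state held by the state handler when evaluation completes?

Evaluation trace:
get @ H1 ⇒ 0
put(0) @ H1 ⇒ s:=0
get @ H1 ⇒ 0
put(4) @ H1 ⇒ s:=4
H0 returns [0]
H1 returns ([0], 4)
= ([0], 4)

Answer: 4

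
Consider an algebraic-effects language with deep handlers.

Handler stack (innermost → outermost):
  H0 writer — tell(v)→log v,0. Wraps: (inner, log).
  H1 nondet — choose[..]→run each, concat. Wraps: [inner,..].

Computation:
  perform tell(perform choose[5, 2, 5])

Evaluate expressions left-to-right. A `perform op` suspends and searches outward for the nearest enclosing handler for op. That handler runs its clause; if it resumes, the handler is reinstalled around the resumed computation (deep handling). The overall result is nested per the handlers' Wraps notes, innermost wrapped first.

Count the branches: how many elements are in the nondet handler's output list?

Step-by-step:
choose[5, 2, 5] @ H1
  branch[0] choose=5:
    tell(5) @ H0 ⇒ log+=5
    H0 returns (0, (5))
    H1 returns [(0, (5))]
  branch[1] choose=2:
    tell(2) @ H0 ⇒ log+=2
    H0 returns (0, (2))
    H1 returns [(0, (2))]
  branch[2] choose=5:
    tell(5) @ H0 ⇒ log+=5
    H0 returns (0, (5))
    H1 returns [(0, (5))]
= [(0, (5)), (0, (2)), (0, (5))]

Answer: 3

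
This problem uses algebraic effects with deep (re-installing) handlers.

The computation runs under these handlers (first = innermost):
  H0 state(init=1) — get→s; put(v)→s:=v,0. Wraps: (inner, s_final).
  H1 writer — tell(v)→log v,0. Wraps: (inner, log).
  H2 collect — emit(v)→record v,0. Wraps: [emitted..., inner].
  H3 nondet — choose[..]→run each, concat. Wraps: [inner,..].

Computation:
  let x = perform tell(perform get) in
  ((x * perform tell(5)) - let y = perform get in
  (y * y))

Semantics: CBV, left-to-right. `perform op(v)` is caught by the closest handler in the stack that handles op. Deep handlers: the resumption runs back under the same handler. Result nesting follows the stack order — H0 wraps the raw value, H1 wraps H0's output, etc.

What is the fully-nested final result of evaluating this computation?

Evaluation trace:
get @ H0 ⇒ 1
tell(1) @ H1 ⇒ log+=1
tell(5) @ H1 ⇒ log+=5
get @ H0 ⇒ 1
H0 returns (-1, 1)
H1 returns ((-1, 1), (1, 5))
H2 returns [((-1, 1), (1, 5))]
H3 returns [[((-1, 1), (1, 5))]]
= [[((-1, 1), (1, 5))]]

Answer: [[((-1, 1), (1, 5))]]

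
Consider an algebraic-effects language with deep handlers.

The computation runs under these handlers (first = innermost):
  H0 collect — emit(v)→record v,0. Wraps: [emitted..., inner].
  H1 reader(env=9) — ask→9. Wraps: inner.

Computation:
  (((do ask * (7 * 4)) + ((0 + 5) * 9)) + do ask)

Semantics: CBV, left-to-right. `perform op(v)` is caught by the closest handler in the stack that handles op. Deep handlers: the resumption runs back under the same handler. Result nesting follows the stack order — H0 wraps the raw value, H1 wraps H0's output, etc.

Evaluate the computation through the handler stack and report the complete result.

Step-by-step:
ask @ H1 ⇒ 9
ask @ H1 ⇒ 9
H0 returns [306]
H1 returns [306]
= [306]

Answer: [306]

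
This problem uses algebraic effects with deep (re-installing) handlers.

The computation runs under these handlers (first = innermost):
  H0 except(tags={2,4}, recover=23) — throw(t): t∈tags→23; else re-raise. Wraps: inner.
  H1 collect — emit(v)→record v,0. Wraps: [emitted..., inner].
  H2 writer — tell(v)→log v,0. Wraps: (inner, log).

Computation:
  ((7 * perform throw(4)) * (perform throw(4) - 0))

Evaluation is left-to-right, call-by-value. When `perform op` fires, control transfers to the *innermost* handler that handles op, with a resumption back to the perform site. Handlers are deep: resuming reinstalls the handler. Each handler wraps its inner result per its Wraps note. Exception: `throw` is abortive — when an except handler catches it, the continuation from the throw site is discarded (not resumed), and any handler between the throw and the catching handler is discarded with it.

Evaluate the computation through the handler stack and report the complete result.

Answer: ([23], ())

Evaluation trace:
throw(4) @ H0 caught ⇒ 23
H1 returns [23]
H2 returns ([23], ())
= ([23], ())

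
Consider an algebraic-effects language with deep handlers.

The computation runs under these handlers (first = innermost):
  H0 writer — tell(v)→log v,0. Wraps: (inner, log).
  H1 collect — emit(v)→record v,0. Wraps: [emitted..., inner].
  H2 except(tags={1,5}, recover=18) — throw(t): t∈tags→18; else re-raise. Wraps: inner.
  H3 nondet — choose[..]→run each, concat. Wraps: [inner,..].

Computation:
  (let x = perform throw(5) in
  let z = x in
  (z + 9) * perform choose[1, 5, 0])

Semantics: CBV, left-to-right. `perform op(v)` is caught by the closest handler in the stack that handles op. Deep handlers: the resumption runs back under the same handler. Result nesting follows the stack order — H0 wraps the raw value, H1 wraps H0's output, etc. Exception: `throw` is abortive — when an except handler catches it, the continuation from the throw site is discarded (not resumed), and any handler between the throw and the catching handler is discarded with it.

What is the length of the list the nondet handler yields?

Answer: 1

Evaluation trace:
throw(5) @ H2 caught ⇒ 18
H3 returns [18]
= [18]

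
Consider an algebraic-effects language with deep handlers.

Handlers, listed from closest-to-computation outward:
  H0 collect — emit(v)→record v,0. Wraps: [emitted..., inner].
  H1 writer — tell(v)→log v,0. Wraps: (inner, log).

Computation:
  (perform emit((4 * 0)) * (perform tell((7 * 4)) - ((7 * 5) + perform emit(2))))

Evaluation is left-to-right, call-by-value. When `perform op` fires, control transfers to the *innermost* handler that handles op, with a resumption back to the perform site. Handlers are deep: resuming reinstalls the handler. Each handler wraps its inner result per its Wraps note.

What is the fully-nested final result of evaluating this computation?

Working:
emit(0) @ H0 ⇒ out+=0
tell(28) @ H1 ⇒ log+=28
emit(2) @ H0 ⇒ out+=2
H0 returns [0, 2, 0]
H1 returns ([0, 2, 0], (28))
= ([0, 2, 0], (28))

Answer: ([0, 2, 0], (28))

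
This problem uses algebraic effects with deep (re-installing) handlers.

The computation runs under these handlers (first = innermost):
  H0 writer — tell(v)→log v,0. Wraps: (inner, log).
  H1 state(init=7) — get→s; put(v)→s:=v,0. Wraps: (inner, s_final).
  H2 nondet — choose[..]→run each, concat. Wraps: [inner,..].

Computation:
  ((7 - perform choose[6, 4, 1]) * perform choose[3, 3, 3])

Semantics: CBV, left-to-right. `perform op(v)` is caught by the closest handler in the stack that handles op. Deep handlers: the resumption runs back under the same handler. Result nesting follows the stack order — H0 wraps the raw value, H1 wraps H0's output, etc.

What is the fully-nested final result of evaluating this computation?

Answer: [((3, ()), 7), ((3, ()), 7), ((3, ()), 7), ((9, ()), 7), ((9, ()), 7), ((9, ()), 7), ((18, ()), 7), ((18, ()), 7), ((18, ()), 7)]

Working:
choose[6, 4, 1] @ H2
  branch[0] choose=6:
    choose[3, 3, 3] @ H2
      branch[0] choose=3:
        H0 returns (3, ())
        H1 returns ((3, ()), 7)
        H2 returns [((3, ()), 7)]
      branch[1] choose=3:
        H0 returns (3, ())
        H1 returns ((3, ()), 7)
        H2 returns [((3, ()), 7)]
      branch[2] choose=3:
        H0 returns (3, ())
        H1 returns ((3, ()), 7)
        H2 returns [((3, ()), 7)]
  branch[1] choose=4:
    choose[3, 3, 3] @ H2
      branch[0] choose=3:
        H0 returns (9, ())
        H1 returns ((9, ()), 7)
        H2 returns [((9, ()), 7)]
      branch[1] choose=3:
        H0 returns (9, ())
        H1 returns ((9, ()), 7)
        H2 returns [((9, ()), 7)]
      branch[2] choose=3:
        H0 returns (9, ())
        H1 returns ((9, ()), 7)
        H2 returns [((9, ()), 7)]
  branch[2] choose=1:
    choose[3, 3, 3] @ H2
      branch[0] choose=3:
        H0 returns (18, ())
        H1 returns ((18, ()), 7)
        H2 returns [((18, ()), 7)]
      branch[1] choose=3:
        H0 returns (18, ())
        H1 returns ((18, ()), 7)
        H2 returns [((18, ()), 7)]
      branch[2] choose=3:
        H0 returns (18, ())
        H1 returns ((18, ()), 7)
        H2 returns [((18, ()), 7)]
= [((3, ()), 7), ((3, ()), 7), ((3, ()), 7), ((9, ()), 7), ((9, ()), 7), ((9, ()), 7), ((18, ()), 7), ((18, ()), 7), ((18, ()), 7)]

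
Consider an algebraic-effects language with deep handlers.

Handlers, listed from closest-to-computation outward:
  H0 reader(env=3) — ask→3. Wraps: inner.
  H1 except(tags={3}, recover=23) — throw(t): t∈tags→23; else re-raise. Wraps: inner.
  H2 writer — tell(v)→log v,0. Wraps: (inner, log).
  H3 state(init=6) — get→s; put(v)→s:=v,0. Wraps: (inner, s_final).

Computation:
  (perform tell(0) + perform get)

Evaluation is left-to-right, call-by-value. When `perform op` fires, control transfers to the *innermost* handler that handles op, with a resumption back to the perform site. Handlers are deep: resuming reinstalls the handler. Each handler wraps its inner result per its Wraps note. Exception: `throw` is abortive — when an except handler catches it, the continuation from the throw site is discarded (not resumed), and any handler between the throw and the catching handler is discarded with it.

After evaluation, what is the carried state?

Working:
tell(0) @ H2 ⇒ log+=0
get @ H3 ⇒ 6
H0 returns 6
H1 returns 6
H2 returns (6, (0))
H3 returns ((6, (0)), 6)
= ((6, (0)), 6)

Answer: 6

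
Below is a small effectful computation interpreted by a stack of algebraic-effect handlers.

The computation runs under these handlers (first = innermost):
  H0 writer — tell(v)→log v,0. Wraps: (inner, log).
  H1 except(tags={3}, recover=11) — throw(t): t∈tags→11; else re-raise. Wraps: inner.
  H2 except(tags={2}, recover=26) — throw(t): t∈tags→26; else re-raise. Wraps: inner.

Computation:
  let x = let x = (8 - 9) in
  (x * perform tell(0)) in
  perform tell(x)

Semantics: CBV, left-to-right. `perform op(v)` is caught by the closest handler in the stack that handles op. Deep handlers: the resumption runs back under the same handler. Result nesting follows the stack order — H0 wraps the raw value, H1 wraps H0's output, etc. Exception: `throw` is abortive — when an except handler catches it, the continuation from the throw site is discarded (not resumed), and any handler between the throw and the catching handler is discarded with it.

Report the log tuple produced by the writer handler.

Working:
tell(0) @ H0 ⇒ log+=0
tell(0) @ H0 ⇒ log+=0
H0 returns (0, (0, 0))
H1 returns (0, (0, 0))
H2 returns (0, (0, 0))
= (0, (0, 0))

Answer: (0, 0)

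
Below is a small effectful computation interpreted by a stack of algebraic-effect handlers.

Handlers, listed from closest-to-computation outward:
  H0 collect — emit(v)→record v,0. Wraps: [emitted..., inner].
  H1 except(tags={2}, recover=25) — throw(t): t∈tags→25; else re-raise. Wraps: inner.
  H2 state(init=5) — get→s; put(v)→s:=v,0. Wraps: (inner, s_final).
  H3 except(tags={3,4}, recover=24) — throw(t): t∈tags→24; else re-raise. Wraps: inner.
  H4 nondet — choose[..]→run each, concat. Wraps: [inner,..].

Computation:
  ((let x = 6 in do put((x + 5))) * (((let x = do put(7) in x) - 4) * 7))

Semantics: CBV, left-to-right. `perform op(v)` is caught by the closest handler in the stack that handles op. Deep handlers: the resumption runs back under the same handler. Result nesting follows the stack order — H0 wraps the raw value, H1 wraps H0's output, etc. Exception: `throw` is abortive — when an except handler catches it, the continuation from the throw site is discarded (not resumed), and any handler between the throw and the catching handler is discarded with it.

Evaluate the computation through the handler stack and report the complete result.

Answer: [([0], 7)]

Evaluation trace:
put(11) @ H2 ⇒ s:=11
put(7) @ H2 ⇒ s:=7
H0 returns [0]
H1 returns [0]
H2 returns ([0], 7)
H3 returns ([0], 7)
H4 returns [([0], 7)]
= [([0], 7)]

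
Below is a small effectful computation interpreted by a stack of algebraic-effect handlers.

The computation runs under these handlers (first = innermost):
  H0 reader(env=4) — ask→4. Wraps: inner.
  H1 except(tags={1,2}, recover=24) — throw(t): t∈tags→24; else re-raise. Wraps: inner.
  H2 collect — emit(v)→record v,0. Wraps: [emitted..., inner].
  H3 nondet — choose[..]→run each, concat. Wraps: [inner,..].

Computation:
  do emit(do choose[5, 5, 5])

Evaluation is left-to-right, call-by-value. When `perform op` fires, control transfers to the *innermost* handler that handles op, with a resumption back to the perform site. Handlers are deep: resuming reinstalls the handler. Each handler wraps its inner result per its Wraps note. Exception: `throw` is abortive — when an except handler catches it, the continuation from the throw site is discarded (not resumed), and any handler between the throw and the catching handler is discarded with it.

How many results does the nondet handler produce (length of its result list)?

Answer: 3

Evaluation trace:
choose[5, 5, 5] @ H3
  branch[0] choose=5:
    emit(5) @ H2 ⇒ out+=5
    H0 returns 0
    H1 returns 0
    H2 returns [5, 0]
    H3 returns [[5, 0]]
  branch[1] choose=5:
    emit(5) @ H2 ⇒ out+=5
    H0 returns 0
    H1 returns 0
    H2 returns [5, 0]
    H3 returns [[5, 0]]
  branch[2] choose=5:
    emit(5) @ H2 ⇒ out+=5
    H0 returns 0
    H1 returns 0
    H2 returns [5, 0]
    H3 returns [[5, 0]]
= [[5, 0], [5, 0], [5, 0]]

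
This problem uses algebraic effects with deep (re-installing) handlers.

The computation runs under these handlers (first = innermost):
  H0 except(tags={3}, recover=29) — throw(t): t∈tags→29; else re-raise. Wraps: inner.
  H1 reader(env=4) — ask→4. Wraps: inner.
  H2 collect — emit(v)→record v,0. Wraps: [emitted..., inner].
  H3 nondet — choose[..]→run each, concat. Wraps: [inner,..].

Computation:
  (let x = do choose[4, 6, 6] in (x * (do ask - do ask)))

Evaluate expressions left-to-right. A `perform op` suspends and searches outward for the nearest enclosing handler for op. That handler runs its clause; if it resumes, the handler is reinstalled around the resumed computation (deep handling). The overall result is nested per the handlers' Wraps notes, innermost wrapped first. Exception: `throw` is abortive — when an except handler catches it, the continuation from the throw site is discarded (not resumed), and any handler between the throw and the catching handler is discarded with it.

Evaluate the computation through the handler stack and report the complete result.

Answer: [[0], [0], [0]]

Step-by-step:
choose[4, 6, 6] @ H3
  branch[0] choose=4:
    ask @ H1 ⇒ 4
    ask @ H1 ⇒ 4
    H0 returns 0
    H1 returns 0
    H2 returns [0]
    H3 returns [[0]]
  branch[1] choose=6:
    ask @ H1 ⇒ 4
    ask @ H1 ⇒ 4
    H0 returns 0
    H1 returns 0
    H2 returns [0]
    H3 returns [[0]]
  branch[2] choose=6:
    ask @ H1 ⇒ 4
    ask @ H1 ⇒ 4
    H0 returns 0
    H1 returns 0
    H2 returns [0]
    H3 returns [[0]]
= [[0], [0], [0]]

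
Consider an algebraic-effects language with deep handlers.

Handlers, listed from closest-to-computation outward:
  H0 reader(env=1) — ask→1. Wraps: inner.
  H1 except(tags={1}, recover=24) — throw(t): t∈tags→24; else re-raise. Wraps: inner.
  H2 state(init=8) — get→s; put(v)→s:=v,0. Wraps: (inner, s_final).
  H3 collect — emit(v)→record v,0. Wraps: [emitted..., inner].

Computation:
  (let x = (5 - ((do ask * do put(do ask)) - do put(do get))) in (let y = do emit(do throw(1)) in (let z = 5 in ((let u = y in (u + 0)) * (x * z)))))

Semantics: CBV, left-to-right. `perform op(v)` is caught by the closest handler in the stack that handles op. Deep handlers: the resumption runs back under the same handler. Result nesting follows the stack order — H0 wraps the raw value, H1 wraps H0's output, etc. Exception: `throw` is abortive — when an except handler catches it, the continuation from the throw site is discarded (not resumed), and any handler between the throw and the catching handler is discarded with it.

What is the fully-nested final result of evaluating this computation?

Evaluation trace:
ask @ H0 ⇒ 1
ask @ H0 ⇒ 1
put(1) @ H2 ⇒ s:=1
get @ H2 ⇒ 1
put(1) @ H2 ⇒ s:=1
throw(1) @ H1 caught ⇒ 24
H2 returns (24, 1)
H3 returns [(24, 1)]
= [(24, 1)]

Answer: [(24, 1)]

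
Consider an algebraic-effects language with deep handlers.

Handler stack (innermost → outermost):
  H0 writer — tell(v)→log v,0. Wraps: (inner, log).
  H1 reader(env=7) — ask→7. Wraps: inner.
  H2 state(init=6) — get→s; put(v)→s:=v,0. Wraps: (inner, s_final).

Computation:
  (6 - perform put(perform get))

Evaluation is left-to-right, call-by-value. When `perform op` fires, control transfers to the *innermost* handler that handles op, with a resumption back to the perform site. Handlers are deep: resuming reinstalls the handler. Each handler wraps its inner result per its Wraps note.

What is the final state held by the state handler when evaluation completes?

Working:
get @ H2 ⇒ 6
put(6) @ H2 ⇒ s:=6
H0 returns (6, ())
H1 returns (6, ())
H2 returns ((6, ()), 6)
= ((6, ()), 6)

Answer: 6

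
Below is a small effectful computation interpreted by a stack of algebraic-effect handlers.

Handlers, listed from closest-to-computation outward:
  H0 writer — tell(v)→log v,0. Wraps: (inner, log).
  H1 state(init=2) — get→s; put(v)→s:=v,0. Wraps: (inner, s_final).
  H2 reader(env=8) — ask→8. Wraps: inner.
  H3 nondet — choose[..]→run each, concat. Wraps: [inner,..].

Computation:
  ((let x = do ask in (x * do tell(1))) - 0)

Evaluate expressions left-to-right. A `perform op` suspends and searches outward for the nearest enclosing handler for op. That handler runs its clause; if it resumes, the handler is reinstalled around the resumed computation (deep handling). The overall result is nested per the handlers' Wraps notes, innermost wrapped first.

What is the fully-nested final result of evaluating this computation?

Answer: [((0, (1)), 2)]

Working:
ask @ H2 ⇒ 8
tell(1) @ H0 ⇒ log+=1
H0 returns (0, (1))
H1 returns ((0, (1)), 2)
H2 returns ((0, (1)), 2)
H3 returns [((0, (1)), 2)]
= [((0, (1)), 2)]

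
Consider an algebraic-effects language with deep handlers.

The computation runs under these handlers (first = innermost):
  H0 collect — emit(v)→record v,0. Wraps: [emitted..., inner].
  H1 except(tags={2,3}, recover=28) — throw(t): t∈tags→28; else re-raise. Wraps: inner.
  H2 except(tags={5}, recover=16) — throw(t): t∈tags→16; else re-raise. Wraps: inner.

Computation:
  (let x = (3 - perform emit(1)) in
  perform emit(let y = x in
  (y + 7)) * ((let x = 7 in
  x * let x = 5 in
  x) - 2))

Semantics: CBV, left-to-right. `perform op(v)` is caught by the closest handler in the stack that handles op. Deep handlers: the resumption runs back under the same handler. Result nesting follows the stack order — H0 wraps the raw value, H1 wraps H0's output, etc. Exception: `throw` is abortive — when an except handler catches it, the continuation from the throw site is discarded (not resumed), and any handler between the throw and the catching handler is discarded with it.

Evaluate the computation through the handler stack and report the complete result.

Evaluation trace:
emit(1) @ H0 ⇒ out+=1
emit(10) @ H0 ⇒ out+=10
H0 returns [1, 10, 0]
H1 returns [1, 10, 0]
H2 returns [1, 10, 0]
= [1, 10, 0]

Answer: [1, 10, 0]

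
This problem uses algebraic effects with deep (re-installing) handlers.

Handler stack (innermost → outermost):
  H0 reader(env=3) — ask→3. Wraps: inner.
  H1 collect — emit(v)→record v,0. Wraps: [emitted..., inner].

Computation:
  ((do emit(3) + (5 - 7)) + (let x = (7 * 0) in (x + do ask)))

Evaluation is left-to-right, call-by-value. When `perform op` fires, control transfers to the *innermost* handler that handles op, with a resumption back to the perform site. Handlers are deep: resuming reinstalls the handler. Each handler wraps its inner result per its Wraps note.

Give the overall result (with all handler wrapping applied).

Working:
emit(3) @ H1 ⇒ out+=3
ask @ H0 ⇒ 3
H0 returns 1
H1 returns [3, 1]
= [3, 1]

Answer: [3, 1]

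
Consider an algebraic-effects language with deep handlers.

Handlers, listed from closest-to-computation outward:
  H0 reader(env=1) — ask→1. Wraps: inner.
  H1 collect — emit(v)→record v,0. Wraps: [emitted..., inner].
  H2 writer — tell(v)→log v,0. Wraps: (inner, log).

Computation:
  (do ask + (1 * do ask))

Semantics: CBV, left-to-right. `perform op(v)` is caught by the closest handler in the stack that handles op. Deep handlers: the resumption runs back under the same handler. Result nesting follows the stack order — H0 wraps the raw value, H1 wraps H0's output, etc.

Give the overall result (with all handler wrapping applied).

Answer: ([2], ())

Working:
ask @ H0 ⇒ 1
ask @ H0 ⇒ 1
H0 returns 2
H1 returns [2]
H2 returns ([2], ())
= ([2], ())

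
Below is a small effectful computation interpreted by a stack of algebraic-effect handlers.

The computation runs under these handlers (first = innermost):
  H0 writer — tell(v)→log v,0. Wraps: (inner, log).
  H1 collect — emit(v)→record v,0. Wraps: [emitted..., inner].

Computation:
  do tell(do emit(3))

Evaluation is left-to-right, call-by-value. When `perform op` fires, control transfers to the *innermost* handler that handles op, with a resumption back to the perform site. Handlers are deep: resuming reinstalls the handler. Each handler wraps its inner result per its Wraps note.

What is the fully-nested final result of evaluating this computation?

Working:
emit(3) @ H1 ⇒ out+=3
tell(0) @ H0 ⇒ log+=0
H0 returns (0, (0))
H1 returns [3, (0, (0))]
= [3, (0, (0))]

Answer: [3, (0, (0))]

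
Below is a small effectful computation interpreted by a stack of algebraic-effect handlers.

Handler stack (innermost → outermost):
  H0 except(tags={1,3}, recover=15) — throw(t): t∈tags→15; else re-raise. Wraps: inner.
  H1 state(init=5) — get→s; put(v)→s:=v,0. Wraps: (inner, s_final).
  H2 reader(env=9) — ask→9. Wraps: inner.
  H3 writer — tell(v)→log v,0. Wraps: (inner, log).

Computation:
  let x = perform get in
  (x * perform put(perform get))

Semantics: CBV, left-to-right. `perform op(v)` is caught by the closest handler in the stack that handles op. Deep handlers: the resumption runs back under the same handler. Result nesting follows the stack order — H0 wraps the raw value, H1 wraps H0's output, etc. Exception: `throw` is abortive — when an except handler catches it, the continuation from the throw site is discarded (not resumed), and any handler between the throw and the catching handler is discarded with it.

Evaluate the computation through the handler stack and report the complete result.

Working:
get @ H1 ⇒ 5
get @ H1 ⇒ 5
put(5) @ H1 ⇒ s:=5
H0 returns 0
H1 returns (0, 5)
H2 returns (0, 5)
H3 returns ((0, 5), ())
= ((0, 5), ())

Answer: ((0, 5), ())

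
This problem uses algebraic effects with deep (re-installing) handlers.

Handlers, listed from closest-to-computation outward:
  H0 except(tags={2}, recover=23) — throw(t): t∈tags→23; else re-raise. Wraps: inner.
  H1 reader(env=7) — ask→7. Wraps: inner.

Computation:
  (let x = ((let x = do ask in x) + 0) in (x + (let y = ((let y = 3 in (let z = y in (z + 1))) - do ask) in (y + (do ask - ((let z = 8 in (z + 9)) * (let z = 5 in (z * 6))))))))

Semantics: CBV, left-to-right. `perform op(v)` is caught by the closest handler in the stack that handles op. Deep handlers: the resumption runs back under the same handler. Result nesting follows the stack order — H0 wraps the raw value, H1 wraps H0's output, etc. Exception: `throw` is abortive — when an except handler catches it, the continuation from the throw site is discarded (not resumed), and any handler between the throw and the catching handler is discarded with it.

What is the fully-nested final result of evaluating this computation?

Step-by-step:
ask @ H1 ⇒ 7
ask @ H1 ⇒ 7
ask @ H1 ⇒ 7
H0 returns -499
H1 returns -499
= -499

Answer: -499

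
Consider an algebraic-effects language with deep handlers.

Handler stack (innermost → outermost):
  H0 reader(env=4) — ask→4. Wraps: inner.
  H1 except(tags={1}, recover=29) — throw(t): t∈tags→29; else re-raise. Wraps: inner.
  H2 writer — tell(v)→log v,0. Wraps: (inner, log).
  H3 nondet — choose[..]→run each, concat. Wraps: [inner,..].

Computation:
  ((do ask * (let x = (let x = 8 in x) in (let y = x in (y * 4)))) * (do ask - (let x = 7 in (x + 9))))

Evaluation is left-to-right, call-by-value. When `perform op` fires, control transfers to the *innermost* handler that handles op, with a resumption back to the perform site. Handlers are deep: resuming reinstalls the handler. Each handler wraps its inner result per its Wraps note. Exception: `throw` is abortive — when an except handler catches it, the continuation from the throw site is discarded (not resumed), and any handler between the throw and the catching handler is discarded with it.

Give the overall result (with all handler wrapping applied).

Working:
ask @ H0 ⇒ 4
ask @ H0 ⇒ 4
H0 returns -1536
H1 returns -1536
H2 returns (-1536, ())
H3 returns [(-1536, ())]
= [(-1536, ())]

Answer: [(-1536, ())]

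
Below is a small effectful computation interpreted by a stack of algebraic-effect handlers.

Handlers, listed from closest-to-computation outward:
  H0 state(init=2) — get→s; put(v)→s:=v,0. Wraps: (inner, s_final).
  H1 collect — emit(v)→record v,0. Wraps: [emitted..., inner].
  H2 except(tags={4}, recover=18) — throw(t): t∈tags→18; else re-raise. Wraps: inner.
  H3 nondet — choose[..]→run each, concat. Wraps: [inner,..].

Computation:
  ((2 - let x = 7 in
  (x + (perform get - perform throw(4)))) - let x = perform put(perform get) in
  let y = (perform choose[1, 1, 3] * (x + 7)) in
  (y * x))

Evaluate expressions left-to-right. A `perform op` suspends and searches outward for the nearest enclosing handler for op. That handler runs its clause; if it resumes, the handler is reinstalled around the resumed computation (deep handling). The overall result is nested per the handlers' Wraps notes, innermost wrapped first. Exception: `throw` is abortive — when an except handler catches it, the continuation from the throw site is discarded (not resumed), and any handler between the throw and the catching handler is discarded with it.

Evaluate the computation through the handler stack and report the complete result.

Step-by-step:
get @ H0 ⇒ 2
throw(4) @ H2 caught ⇒ 18
H3 returns [18]
= [18]

Answer: [18]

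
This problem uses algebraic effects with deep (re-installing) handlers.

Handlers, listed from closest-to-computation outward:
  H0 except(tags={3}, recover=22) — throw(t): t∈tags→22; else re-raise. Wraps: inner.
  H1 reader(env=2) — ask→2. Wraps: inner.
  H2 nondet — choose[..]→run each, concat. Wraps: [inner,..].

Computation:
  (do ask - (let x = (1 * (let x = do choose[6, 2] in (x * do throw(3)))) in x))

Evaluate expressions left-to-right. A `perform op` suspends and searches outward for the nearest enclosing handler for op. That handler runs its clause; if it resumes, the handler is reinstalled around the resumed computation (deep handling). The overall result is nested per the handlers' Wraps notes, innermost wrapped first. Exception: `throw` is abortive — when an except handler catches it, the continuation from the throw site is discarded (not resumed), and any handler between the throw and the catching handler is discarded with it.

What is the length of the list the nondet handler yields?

Answer: 2

Evaluation trace:
ask @ H1 ⇒ 2
choose[6, 2] @ H2
  branch[0] choose=6:
    throw(3) @ H0 caught ⇒ 22
    H1 returns 22
    H2 returns [22]
  branch[1] choose=2:
    throw(3) @ H0 caught ⇒ 22
    H1 returns 22
    H2 returns [22]
= [22, 22]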